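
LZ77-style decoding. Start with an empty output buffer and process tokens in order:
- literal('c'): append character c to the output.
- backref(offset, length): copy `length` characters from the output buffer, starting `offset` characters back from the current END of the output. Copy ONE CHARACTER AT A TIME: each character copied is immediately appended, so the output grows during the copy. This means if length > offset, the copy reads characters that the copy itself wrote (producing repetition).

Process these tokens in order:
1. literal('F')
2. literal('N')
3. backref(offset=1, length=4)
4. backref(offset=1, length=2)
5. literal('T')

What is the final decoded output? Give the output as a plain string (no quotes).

Answer: FNNNNNNNT

Derivation:
Token 1: literal('F'). Output: "F"
Token 2: literal('N'). Output: "FN"
Token 3: backref(off=1, len=4) (overlapping!). Copied 'NNNN' from pos 1. Output: "FNNNNN"
Token 4: backref(off=1, len=2) (overlapping!). Copied 'NN' from pos 5. Output: "FNNNNNNN"
Token 5: literal('T'). Output: "FNNNNNNNT"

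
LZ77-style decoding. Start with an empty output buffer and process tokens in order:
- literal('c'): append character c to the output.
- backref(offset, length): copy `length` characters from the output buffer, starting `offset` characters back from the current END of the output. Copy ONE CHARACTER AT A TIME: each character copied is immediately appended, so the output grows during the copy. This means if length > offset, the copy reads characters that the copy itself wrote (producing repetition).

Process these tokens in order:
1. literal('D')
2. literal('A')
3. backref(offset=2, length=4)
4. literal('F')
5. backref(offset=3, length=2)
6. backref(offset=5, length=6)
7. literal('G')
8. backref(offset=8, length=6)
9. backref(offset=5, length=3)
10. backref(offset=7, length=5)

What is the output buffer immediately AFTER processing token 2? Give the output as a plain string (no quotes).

Token 1: literal('D'). Output: "D"
Token 2: literal('A'). Output: "DA"

Answer: DA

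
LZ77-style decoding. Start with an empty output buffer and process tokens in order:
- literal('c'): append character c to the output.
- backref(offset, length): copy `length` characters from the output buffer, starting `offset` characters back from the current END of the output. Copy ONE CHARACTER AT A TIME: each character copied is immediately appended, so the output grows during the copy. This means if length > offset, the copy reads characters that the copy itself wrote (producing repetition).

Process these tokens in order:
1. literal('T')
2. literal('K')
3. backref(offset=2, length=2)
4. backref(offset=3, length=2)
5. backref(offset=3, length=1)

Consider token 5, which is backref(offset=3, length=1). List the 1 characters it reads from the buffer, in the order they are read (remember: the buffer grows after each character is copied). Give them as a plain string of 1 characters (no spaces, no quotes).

Token 1: literal('T'). Output: "T"
Token 2: literal('K'). Output: "TK"
Token 3: backref(off=2, len=2). Copied 'TK' from pos 0. Output: "TKTK"
Token 4: backref(off=3, len=2). Copied 'KT' from pos 1. Output: "TKTKKT"
Token 5: backref(off=3, len=1). Buffer before: "TKTKKT" (len 6)
  byte 1: read out[3]='K', append. Buffer now: "TKTKKTK"

Answer: K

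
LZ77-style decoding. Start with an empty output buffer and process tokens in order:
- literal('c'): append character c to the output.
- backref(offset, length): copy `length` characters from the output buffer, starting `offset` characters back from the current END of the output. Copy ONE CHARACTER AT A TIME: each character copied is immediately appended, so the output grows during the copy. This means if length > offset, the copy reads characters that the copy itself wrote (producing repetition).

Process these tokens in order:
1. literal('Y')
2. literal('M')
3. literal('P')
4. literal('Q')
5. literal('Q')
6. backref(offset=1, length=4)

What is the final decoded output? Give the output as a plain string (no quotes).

Token 1: literal('Y'). Output: "Y"
Token 2: literal('M'). Output: "YM"
Token 3: literal('P'). Output: "YMP"
Token 4: literal('Q'). Output: "YMPQ"
Token 5: literal('Q'). Output: "YMPQQ"
Token 6: backref(off=1, len=4) (overlapping!). Copied 'QQQQ' from pos 4. Output: "YMPQQQQQQ"

Answer: YMPQQQQQQ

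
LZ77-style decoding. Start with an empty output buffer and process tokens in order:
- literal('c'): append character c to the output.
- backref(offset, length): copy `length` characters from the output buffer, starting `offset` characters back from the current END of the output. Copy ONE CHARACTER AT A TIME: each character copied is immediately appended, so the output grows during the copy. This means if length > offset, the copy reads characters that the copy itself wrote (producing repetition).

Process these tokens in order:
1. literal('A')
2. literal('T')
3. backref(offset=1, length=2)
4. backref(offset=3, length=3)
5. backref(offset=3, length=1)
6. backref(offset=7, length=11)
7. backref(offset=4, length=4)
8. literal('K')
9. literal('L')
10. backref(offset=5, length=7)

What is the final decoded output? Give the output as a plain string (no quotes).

Answer: ATTTTTTTTTTTTTTTTTTTTTTKLTTTKLTT

Derivation:
Token 1: literal('A'). Output: "A"
Token 2: literal('T'). Output: "AT"
Token 3: backref(off=1, len=2) (overlapping!). Copied 'TT' from pos 1. Output: "ATTT"
Token 4: backref(off=3, len=3). Copied 'TTT' from pos 1. Output: "ATTTTTT"
Token 5: backref(off=3, len=1). Copied 'T' from pos 4. Output: "ATTTTTTT"
Token 6: backref(off=7, len=11) (overlapping!). Copied 'TTTTTTTTTTT' from pos 1. Output: "ATTTTTTTTTTTTTTTTTT"
Token 7: backref(off=4, len=4). Copied 'TTTT' from pos 15. Output: "ATTTTTTTTTTTTTTTTTTTTTT"
Token 8: literal('K'). Output: "ATTTTTTTTTTTTTTTTTTTTTTK"
Token 9: literal('L'). Output: "ATTTTTTTTTTTTTTTTTTTTTTKL"
Token 10: backref(off=5, len=7) (overlapping!). Copied 'TTTKLTT' from pos 20. Output: "ATTTTTTTTTTTTTTTTTTTTTTKLTTTKLTT"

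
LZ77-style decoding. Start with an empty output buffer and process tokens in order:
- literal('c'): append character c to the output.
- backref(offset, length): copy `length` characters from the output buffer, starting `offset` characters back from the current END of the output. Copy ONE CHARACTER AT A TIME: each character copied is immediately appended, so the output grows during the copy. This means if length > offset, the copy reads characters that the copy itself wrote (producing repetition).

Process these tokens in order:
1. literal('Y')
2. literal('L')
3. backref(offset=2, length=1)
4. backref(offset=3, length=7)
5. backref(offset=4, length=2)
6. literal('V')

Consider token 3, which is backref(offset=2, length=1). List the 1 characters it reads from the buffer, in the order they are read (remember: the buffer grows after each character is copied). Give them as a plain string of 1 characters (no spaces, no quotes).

Answer: Y

Derivation:
Token 1: literal('Y'). Output: "Y"
Token 2: literal('L'). Output: "YL"
Token 3: backref(off=2, len=1). Buffer before: "YL" (len 2)
  byte 1: read out[0]='Y', append. Buffer now: "YLY"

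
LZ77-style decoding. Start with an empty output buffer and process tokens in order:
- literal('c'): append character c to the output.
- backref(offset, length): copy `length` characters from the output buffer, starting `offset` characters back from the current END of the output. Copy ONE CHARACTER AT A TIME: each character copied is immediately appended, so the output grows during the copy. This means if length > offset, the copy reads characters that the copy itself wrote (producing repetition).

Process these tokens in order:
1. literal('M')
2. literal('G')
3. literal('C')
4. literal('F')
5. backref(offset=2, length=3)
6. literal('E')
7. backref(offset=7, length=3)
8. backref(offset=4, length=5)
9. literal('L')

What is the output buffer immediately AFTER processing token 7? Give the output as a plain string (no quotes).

Token 1: literal('M'). Output: "M"
Token 2: literal('G'). Output: "MG"
Token 3: literal('C'). Output: "MGC"
Token 4: literal('F'). Output: "MGCF"
Token 5: backref(off=2, len=3) (overlapping!). Copied 'CFC' from pos 2. Output: "MGCFCFC"
Token 6: literal('E'). Output: "MGCFCFCE"
Token 7: backref(off=7, len=3). Copied 'GCF' from pos 1. Output: "MGCFCFCEGCF"

Answer: MGCFCFCEGCF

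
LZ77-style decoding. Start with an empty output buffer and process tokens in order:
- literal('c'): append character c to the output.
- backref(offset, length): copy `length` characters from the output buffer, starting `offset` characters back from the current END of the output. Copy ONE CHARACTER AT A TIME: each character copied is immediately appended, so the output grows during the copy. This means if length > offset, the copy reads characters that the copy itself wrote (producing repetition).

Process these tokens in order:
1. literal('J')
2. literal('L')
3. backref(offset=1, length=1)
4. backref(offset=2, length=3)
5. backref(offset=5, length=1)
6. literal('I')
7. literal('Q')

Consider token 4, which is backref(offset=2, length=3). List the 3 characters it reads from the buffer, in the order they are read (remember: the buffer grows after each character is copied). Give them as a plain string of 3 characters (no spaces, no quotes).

Answer: LLL

Derivation:
Token 1: literal('J'). Output: "J"
Token 2: literal('L'). Output: "JL"
Token 3: backref(off=1, len=1). Copied 'L' from pos 1. Output: "JLL"
Token 4: backref(off=2, len=3). Buffer before: "JLL" (len 3)
  byte 1: read out[1]='L', append. Buffer now: "JLLL"
  byte 2: read out[2]='L', append. Buffer now: "JLLLL"
  byte 3: read out[3]='L', append. Buffer now: "JLLLLL"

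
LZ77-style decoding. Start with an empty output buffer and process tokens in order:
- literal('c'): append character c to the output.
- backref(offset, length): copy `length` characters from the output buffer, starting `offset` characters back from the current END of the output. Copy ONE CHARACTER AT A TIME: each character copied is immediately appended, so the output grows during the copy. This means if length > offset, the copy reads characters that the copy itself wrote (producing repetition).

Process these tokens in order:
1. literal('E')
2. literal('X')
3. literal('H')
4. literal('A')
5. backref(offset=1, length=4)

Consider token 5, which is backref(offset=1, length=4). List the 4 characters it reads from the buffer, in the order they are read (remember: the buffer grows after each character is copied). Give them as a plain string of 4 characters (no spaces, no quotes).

Answer: AAAA

Derivation:
Token 1: literal('E'). Output: "E"
Token 2: literal('X'). Output: "EX"
Token 3: literal('H'). Output: "EXH"
Token 4: literal('A'). Output: "EXHA"
Token 5: backref(off=1, len=4). Buffer before: "EXHA" (len 4)
  byte 1: read out[3]='A', append. Buffer now: "EXHAA"
  byte 2: read out[4]='A', append. Buffer now: "EXHAAA"
  byte 3: read out[5]='A', append. Buffer now: "EXHAAAA"
  byte 4: read out[6]='A', append. Buffer now: "EXHAAAAA"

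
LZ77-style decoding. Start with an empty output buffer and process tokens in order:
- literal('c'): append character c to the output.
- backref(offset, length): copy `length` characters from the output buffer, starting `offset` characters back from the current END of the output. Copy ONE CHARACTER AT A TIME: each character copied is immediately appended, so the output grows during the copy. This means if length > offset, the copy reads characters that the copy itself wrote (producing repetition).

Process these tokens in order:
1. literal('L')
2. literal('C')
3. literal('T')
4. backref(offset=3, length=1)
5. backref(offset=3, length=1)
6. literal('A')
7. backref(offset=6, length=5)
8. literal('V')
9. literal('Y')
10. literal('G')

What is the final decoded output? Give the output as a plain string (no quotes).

Token 1: literal('L'). Output: "L"
Token 2: literal('C'). Output: "LC"
Token 3: literal('T'). Output: "LCT"
Token 4: backref(off=3, len=1). Copied 'L' from pos 0. Output: "LCTL"
Token 5: backref(off=3, len=1). Copied 'C' from pos 1. Output: "LCTLC"
Token 6: literal('A'). Output: "LCTLCA"
Token 7: backref(off=6, len=5). Copied 'LCTLC' from pos 0. Output: "LCTLCALCTLC"
Token 8: literal('V'). Output: "LCTLCALCTLCV"
Token 9: literal('Y'). Output: "LCTLCALCTLCVY"
Token 10: literal('G'). Output: "LCTLCALCTLCVYG"

Answer: LCTLCALCTLCVYG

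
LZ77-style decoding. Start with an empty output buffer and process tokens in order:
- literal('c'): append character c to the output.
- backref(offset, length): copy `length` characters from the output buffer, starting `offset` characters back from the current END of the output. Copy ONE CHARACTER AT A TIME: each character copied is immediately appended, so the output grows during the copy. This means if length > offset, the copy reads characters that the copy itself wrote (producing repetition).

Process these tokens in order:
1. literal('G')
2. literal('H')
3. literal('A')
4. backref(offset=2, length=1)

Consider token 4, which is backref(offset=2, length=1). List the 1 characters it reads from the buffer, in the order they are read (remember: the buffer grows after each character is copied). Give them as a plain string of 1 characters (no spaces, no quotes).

Answer: H

Derivation:
Token 1: literal('G'). Output: "G"
Token 2: literal('H'). Output: "GH"
Token 3: literal('A'). Output: "GHA"
Token 4: backref(off=2, len=1). Buffer before: "GHA" (len 3)
  byte 1: read out[1]='H', append. Buffer now: "GHAH"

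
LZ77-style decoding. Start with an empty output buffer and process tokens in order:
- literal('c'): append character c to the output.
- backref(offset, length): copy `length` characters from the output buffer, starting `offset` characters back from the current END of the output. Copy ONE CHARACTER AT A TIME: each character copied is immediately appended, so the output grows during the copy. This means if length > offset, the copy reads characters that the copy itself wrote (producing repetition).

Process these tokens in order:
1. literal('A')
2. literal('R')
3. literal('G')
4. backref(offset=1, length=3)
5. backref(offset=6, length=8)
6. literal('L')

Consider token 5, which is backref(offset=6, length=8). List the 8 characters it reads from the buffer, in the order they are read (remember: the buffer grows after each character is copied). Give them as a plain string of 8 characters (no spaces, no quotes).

Token 1: literal('A'). Output: "A"
Token 2: literal('R'). Output: "AR"
Token 3: literal('G'). Output: "ARG"
Token 4: backref(off=1, len=3) (overlapping!). Copied 'GGG' from pos 2. Output: "ARGGGG"
Token 5: backref(off=6, len=8). Buffer before: "ARGGGG" (len 6)
  byte 1: read out[0]='A', append. Buffer now: "ARGGGGA"
  byte 2: read out[1]='R', append. Buffer now: "ARGGGGAR"
  byte 3: read out[2]='G', append. Buffer now: "ARGGGGARG"
  byte 4: read out[3]='G', append. Buffer now: "ARGGGGARGG"
  byte 5: read out[4]='G', append. Buffer now: "ARGGGGARGGG"
  byte 6: read out[5]='G', append. Buffer now: "ARGGGGARGGGG"
  byte 7: read out[6]='A', append. Buffer now: "ARGGGGARGGGGA"
  byte 8: read out[7]='R', append. Buffer now: "ARGGGGARGGGGAR"

Answer: ARGGGGAR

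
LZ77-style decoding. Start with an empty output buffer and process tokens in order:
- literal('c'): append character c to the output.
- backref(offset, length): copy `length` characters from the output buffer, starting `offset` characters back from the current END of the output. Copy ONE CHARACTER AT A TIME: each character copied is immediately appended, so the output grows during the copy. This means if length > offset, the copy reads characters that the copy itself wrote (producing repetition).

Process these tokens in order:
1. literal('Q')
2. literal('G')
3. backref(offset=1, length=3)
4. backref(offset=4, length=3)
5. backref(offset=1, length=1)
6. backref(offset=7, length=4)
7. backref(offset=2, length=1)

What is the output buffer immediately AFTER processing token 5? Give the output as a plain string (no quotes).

Answer: QGGGGGGGG

Derivation:
Token 1: literal('Q'). Output: "Q"
Token 2: literal('G'). Output: "QG"
Token 3: backref(off=1, len=3) (overlapping!). Copied 'GGG' from pos 1. Output: "QGGGG"
Token 4: backref(off=4, len=3). Copied 'GGG' from pos 1. Output: "QGGGGGGG"
Token 5: backref(off=1, len=1). Copied 'G' from pos 7. Output: "QGGGGGGGG"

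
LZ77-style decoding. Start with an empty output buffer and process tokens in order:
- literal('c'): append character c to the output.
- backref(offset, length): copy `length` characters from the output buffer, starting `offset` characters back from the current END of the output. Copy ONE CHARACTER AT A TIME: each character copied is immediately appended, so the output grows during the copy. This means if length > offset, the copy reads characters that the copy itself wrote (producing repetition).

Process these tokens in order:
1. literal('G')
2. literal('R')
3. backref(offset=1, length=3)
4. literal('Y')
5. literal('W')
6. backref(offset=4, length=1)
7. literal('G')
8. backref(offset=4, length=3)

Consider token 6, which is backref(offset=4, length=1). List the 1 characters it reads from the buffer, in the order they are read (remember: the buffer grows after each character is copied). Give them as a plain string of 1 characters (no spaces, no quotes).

Token 1: literal('G'). Output: "G"
Token 2: literal('R'). Output: "GR"
Token 3: backref(off=1, len=3) (overlapping!). Copied 'RRR' from pos 1. Output: "GRRRR"
Token 4: literal('Y'). Output: "GRRRRY"
Token 5: literal('W'). Output: "GRRRRYW"
Token 6: backref(off=4, len=1). Buffer before: "GRRRRYW" (len 7)
  byte 1: read out[3]='R', append. Buffer now: "GRRRRYWR"

Answer: R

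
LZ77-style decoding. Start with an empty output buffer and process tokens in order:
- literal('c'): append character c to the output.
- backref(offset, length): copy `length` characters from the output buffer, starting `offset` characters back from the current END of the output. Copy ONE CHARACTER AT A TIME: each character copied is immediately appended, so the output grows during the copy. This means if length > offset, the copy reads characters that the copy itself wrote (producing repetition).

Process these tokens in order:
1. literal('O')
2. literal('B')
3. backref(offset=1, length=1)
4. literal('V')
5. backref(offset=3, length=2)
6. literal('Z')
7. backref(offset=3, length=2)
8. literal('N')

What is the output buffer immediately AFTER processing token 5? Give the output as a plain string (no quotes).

Answer: OBBVBB

Derivation:
Token 1: literal('O'). Output: "O"
Token 2: literal('B'). Output: "OB"
Token 3: backref(off=1, len=1). Copied 'B' from pos 1. Output: "OBB"
Token 4: literal('V'). Output: "OBBV"
Token 5: backref(off=3, len=2). Copied 'BB' from pos 1. Output: "OBBVBB"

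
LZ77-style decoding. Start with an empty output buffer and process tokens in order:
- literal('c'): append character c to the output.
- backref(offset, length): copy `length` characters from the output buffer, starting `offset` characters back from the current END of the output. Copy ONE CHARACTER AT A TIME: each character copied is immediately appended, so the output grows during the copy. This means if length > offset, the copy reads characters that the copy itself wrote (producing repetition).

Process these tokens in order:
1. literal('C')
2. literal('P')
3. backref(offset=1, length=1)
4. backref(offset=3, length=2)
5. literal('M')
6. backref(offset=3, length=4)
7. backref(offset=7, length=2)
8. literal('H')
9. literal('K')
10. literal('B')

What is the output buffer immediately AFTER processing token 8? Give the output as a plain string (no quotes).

Token 1: literal('C'). Output: "C"
Token 2: literal('P'). Output: "CP"
Token 3: backref(off=1, len=1). Copied 'P' from pos 1. Output: "CPP"
Token 4: backref(off=3, len=2). Copied 'CP' from pos 0. Output: "CPPCP"
Token 5: literal('M'). Output: "CPPCPM"
Token 6: backref(off=3, len=4) (overlapping!). Copied 'CPMC' from pos 3. Output: "CPPCPMCPMC"
Token 7: backref(off=7, len=2). Copied 'CP' from pos 3. Output: "CPPCPMCPMCCP"
Token 8: literal('H'). Output: "CPPCPMCPMCCPH"

Answer: CPPCPMCPMCCPH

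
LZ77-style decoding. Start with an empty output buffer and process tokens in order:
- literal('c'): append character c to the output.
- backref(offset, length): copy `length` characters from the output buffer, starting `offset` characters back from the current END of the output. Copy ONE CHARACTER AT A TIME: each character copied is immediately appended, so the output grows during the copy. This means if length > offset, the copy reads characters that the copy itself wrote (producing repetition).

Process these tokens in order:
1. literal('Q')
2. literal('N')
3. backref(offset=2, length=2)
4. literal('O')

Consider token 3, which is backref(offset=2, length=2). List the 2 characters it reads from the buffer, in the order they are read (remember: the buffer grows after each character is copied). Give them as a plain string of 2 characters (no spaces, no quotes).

Answer: QN

Derivation:
Token 1: literal('Q'). Output: "Q"
Token 2: literal('N'). Output: "QN"
Token 3: backref(off=2, len=2). Buffer before: "QN" (len 2)
  byte 1: read out[0]='Q', append. Buffer now: "QNQ"
  byte 2: read out[1]='N', append. Buffer now: "QNQN"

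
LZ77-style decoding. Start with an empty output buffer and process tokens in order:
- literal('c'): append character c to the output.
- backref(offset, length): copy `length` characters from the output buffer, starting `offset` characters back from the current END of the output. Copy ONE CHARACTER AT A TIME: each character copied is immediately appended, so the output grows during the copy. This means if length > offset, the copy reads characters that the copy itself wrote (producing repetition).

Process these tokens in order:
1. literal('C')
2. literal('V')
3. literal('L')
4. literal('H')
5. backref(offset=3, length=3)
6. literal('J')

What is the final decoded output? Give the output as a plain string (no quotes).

Token 1: literal('C'). Output: "C"
Token 2: literal('V'). Output: "CV"
Token 3: literal('L'). Output: "CVL"
Token 4: literal('H'). Output: "CVLH"
Token 5: backref(off=3, len=3). Copied 'VLH' from pos 1. Output: "CVLHVLH"
Token 6: literal('J'). Output: "CVLHVLHJ"

Answer: CVLHVLHJ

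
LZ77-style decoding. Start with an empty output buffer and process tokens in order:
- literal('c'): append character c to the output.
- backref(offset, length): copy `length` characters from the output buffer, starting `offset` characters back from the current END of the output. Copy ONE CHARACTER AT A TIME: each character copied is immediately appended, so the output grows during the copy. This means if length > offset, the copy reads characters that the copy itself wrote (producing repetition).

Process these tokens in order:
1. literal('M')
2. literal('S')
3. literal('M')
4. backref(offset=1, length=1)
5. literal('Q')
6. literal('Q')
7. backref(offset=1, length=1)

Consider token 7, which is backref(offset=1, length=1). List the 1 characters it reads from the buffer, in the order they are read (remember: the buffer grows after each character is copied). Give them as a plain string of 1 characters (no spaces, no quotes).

Token 1: literal('M'). Output: "M"
Token 2: literal('S'). Output: "MS"
Token 3: literal('M'). Output: "MSM"
Token 4: backref(off=1, len=1). Copied 'M' from pos 2. Output: "MSMM"
Token 5: literal('Q'). Output: "MSMMQ"
Token 6: literal('Q'). Output: "MSMMQQ"
Token 7: backref(off=1, len=1). Buffer before: "MSMMQQ" (len 6)
  byte 1: read out[5]='Q', append. Buffer now: "MSMMQQQ"

Answer: Q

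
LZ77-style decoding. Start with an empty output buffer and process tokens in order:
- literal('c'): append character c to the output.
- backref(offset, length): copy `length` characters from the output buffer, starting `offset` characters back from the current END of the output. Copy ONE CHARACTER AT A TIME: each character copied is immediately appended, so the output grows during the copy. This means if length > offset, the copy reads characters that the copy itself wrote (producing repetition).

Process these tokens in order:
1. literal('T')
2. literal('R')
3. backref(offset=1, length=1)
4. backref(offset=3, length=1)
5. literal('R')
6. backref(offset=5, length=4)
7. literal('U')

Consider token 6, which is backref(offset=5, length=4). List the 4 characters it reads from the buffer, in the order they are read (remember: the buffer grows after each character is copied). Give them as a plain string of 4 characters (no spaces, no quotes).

Answer: TRRT

Derivation:
Token 1: literal('T'). Output: "T"
Token 2: literal('R'). Output: "TR"
Token 3: backref(off=1, len=1). Copied 'R' from pos 1. Output: "TRR"
Token 4: backref(off=3, len=1). Copied 'T' from pos 0. Output: "TRRT"
Token 5: literal('R'). Output: "TRRTR"
Token 6: backref(off=5, len=4). Buffer before: "TRRTR" (len 5)
  byte 1: read out[0]='T', append. Buffer now: "TRRTRT"
  byte 2: read out[1]='R', append. Buffer now: "TRRTRTR"
  byte 3: read out[2]='R', append. Buffer now: "TRRTRTRR"
  byte 4: read out[3]='T', append. Buffer now: "TRRTRTRRT"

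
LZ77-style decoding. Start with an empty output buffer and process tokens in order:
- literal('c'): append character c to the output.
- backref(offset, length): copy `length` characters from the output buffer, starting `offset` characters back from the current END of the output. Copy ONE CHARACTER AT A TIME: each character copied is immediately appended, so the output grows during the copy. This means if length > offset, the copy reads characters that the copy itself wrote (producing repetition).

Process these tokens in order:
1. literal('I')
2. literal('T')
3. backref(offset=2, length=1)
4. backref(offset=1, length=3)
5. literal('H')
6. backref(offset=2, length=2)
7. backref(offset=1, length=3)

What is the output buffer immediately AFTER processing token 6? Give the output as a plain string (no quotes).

Answer: ITIIIIHIH

Derivation:
Token 1: literal('I'). Output: "I"
Token 2: literal('T'). Output: "IT"
Token 3: backref(off=2, len=1). Copied 'I' from pos 0. Output: "ITI"
Token 4: backref(off=1, len=3) (overlapping!). Copied 'III' from pos 2. Output: "ITIIII"
Token 5: literal('H'). Output: "ITIIIIH"
Token 6: backref(off=2, len=2). Copied 'IH' from pos 5. Output: "ITIIIIHIH"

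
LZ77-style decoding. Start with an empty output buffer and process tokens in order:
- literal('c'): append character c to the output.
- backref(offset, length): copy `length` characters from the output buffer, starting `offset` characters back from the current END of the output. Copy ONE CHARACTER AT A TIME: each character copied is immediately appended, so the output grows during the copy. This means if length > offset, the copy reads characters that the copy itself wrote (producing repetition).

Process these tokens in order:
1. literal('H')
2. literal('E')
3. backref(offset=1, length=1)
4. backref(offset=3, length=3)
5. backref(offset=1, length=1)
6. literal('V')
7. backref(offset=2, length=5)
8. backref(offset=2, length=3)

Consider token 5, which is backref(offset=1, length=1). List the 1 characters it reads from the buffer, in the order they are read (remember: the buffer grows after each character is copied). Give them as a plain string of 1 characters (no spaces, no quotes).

Token 1: literal('H'). Output: "H"
Token 2: literal('E'). Output: "HE"
Token 3: backref(off=1, len=1). Copied 'E' from pos 1. Output: "HEE"
Token 4: backref(off=3, len=3). Copied 'HEE' from pos 0. Output: "HEEHEE"
Token 5: backref(off=1, len=1). Buffer before: "HEEHEE" (len 6)
  byte 1: read out[5]='E', append. Buffer now: "HEEHEEE"

Answer: E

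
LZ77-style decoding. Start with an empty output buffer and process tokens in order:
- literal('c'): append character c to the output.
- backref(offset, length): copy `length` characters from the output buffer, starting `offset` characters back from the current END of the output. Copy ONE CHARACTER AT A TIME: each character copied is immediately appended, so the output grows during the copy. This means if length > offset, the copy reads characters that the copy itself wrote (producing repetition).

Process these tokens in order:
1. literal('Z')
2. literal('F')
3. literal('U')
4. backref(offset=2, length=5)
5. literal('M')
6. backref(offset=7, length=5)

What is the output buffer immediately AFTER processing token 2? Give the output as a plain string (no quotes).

Answer: ZF

Derivation:
Token 1: literal('Z'). Output: "Z"
Token 2: literal('F'). Output: "ZF"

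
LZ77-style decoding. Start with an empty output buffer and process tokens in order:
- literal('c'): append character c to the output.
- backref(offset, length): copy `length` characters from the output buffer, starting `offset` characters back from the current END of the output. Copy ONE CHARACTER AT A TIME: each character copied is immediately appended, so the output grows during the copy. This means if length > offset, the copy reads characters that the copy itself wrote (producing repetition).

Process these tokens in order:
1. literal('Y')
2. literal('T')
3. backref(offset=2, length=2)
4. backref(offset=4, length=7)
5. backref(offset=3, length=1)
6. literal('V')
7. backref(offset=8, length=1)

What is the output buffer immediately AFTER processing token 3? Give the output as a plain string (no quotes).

Token 1: literal('Y'). Output: "Y"
Token 2: literal('T'). Output: "YT"
Token 3: backref(off=2, len=2). Copied 'YT' from pos 0. Output: "YTYT"

Answer: YTYT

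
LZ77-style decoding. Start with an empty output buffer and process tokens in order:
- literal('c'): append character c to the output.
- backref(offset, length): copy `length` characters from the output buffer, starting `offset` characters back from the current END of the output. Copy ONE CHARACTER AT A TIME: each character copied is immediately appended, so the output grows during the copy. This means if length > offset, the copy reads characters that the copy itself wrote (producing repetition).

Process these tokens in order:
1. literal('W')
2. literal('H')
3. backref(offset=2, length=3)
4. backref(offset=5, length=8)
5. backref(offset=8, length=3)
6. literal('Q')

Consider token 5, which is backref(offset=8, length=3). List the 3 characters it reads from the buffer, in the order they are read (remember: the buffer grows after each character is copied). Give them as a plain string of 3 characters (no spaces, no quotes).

Answer: WHW

Derivation:
Token 1: literal('W'). Output: "W"
Token 2: literal('H'). Output: "WH"
Token 3: backref(off=2, len=3) (overlapping!). Copied 'WHW' from pos 0. Output: "WHWHW"
Token 4: backref(off=5, len=8) (overlapping!). Copied 'WHWHWWHW' from pos 0. Output: "WHWHWWHWHWWHW"
Token 5: backref(off=8, len=3). Buffer before: "WHWHWWHWHWWHW" (len 13)
  byte 1: read out[5]='W', append. Buffer now: "WHWHWWHWHWWHWW"
  byte 2: read out[6]='H', append. Buffer now: "WHWHWWHWHWWHWWH"
  byte 3: read out[7]='W', append. Buffer now: "WHWHWWHWHWWHWWHW"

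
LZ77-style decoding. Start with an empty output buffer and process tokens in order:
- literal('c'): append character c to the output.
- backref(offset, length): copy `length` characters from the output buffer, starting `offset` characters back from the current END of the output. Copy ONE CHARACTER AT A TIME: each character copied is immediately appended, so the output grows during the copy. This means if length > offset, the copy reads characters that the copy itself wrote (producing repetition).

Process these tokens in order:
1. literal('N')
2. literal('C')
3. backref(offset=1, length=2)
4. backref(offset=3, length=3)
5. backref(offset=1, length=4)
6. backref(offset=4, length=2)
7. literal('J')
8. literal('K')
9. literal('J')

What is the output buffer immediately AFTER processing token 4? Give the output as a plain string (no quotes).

Answer: NCCCCCC

Derivation:
Token 1: literal('N'). Output: "N"
Token 2: literal('C'). Output: "NC"
Token 3: backref(off=1, len=2) (overlapping!). Copied 'CC' from pos 1. Output: "NCCC"
Token 4: backref(off=3, len=3). Copied 'CCC' from pos 1. Output: "NCCCCCC"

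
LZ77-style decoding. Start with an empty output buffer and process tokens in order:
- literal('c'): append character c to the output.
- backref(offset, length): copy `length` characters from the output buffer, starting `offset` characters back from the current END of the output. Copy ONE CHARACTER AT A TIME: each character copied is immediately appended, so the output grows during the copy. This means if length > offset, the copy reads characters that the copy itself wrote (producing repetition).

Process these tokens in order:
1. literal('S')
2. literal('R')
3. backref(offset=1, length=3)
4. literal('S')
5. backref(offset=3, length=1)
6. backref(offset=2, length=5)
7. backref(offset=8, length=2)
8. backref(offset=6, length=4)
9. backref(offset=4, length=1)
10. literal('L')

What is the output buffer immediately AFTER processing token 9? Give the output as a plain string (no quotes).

Token 1: literal('S'). Output: "S"
Token 2: literal('R'). Output: "SR"
Token 3: backref(off=1, len=3) (overlapping!). Copied 'RRR' from pos 1. Output: "SRRRR"
Token 4: literal('S'). Output: "SRRRRS"
Token 5: backref(off=3, len=1). Copied 'R' from pos 3. Output: "SRRRRSR"
Token 6: backref(off=2, len=5) (overlapping!). Copied 'SRSRS' from pos 5. Output: "SRRRRSRSRSRS"
Token 7: backref(off=8, len=2). Copied 'RS' from pos 4. Output: "SRRRRSRSRSRSRS"
Token 8: backref(off=6, len=4). Copied 'RSRS' from pos 8. Output: "SRRRRSRSRSRSRSRSRS"
Token 9: backref(off=4, len=1). Copied 'R' from pos 14. Output: "SRRRRSRSRSRSRSRSRSR"

Answer: SRRRRSRSRSRSRSRSRSR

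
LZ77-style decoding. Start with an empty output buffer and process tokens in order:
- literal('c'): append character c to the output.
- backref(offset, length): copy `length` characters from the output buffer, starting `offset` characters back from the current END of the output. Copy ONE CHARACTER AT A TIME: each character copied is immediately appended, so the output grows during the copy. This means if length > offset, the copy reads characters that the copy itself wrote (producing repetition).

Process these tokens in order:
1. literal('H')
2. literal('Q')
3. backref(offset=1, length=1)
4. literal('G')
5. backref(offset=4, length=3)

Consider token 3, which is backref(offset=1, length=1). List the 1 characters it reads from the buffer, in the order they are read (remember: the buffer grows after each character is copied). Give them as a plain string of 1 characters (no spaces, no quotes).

Answer: Q

Derivation:
Token 1: literal('H'). Output: "H"
Token 2: literal('Q'). Output: "HQ"
Token 3: backref(off=1, len=1). Buffer before: "HQ" (len 2)
  byte 1: read out[1]='Q', append. Buffer now: "HQQ"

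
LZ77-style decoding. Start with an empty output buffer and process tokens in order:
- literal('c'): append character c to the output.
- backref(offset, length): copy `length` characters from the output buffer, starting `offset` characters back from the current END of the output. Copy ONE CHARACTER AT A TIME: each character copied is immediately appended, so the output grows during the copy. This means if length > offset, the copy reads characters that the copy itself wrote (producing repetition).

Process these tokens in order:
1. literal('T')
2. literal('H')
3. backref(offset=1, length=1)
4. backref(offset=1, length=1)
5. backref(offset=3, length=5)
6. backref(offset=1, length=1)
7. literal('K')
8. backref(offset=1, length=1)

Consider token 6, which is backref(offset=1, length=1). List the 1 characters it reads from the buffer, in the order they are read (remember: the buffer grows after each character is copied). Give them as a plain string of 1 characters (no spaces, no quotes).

Answer: H

Derivation:
Token 1: literal('T'). Output: "T"
Token 2: literal('H'). Output: "TH"
Token 3: backref(off=1, len=1). Copied 'H' from pos 1. Output: "THH"
Token 4: backref(off=1, len=1). Copied 'H' from pos 2. Output: "THHH"
Token 5: backref(off=3, len=5) (overlapping!). Copied 'HHHHH' from pos 1. Output: "THHHHHHHH"
Token 6: backref(off=1, len=1). Buffer before: "THHHHHHHH" (len 9)
  byte 1: read out[8]='H', append. Buffer now: "THHHHHHHHH"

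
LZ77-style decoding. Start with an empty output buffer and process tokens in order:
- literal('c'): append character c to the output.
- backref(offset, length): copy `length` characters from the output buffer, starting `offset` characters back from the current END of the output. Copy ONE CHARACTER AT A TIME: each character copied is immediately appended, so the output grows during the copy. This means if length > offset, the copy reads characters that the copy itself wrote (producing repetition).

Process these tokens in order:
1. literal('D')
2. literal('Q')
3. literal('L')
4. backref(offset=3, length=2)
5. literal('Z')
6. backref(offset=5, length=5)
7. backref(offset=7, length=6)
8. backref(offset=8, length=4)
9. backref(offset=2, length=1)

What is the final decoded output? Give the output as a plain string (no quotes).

Answer: DQLDQZQLDQZQZQLDQQZQZQ

Derivation:
Token 1: literal('D'). Output: "D"
Token 2: literal('Q'). Output: "DQ"
Token 3: literal('L'). Output: "DQL"
Token 4: backref(off=3, len=2). Copied 'DQ' from pos 0. Output: "DQLDQ"
Token 5: literal('Z'). Output: "DQLDQZ"
Token 6: backref(off=5, len=5). Copied 'QLDQZ' from pos 1. Output: "DQLDQZQLDQZ"
Token 7: backref(off=7, len=6). Copied 'QZQLDQ' from pos 4. Output: "DQLDQZQLDQZQZQLDQ"
Token 8: backref(off=8, len=4). Copied 'QZQZ' from pos 9. Output: "DQLDQZQLDQZQZQLDQQZQZ"
Token 9: backref(off=2, len=1). Copied 'Q' from pos 19. Output: "DQLDQZQLDQZQZQLDQQZQZQ"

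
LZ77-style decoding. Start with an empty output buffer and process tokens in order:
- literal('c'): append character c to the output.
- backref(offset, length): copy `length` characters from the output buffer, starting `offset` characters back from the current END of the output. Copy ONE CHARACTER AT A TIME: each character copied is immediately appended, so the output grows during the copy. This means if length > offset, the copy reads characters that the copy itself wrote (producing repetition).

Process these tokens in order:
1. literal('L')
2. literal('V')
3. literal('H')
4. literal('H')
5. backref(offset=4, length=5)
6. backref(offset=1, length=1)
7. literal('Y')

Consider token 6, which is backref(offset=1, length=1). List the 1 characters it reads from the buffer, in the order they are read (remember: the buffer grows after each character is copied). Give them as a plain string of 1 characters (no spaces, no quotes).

Answer: L

Derivation:
Token 1: literal('L'). Output: "L"
Token 2: literal('V'). Output: "LV"
Token 3: literal('H'). Output: "LVH"
Token 4: literal('H'). Output: "LVHH"
Token 5: backref(off=4, len=5) (overlapping!). Copied 'LVHHL' from pos 0. Output: "LVHHLVHHL"
Token 6: backref(off=1, len=1). Buffer before: "LVHHLVHHL" (len 9)
  byte 1: read out[8]='L', append. Buffer now: "LVHHLVHHLL"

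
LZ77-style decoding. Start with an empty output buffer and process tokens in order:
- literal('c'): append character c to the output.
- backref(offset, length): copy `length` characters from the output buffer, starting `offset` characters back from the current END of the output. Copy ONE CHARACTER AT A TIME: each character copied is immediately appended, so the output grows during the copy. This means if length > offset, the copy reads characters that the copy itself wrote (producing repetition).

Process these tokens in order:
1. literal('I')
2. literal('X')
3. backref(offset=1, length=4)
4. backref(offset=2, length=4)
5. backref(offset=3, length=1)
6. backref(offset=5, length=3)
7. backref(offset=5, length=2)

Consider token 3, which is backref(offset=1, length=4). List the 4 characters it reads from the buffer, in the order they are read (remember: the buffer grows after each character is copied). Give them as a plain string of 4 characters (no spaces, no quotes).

Answer: XXXX

Derivation:
Token 1: literal('I'). Output: "I"
Token 2: literal('X'). Output: "IX"
Token 3: backref(off=1, len=4). Buffer before: "IX" (len 2)
  byte 1: read out[1]='X', append. Buffer now: "IXX"
  byte 2: read out[2]='X', append. Buffer now: "IXXX"
  byte 3: read out[3]='X', append. Buffer now: "IXXXX"
  byte 4: read out[4]='X', append. Buffer now: "IXXXXX"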